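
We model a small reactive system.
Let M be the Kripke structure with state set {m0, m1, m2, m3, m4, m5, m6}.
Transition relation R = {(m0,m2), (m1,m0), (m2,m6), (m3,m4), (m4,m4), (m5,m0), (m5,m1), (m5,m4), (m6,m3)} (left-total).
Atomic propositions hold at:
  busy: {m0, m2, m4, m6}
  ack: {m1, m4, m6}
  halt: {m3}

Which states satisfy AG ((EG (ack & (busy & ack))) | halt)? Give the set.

{m3, m4}

Sat(busy & ack) = {m4, m6}
Sat(ack & (busy & ack)) = {m4, m6}
EG (ack & (busy & ack)): greatest fixpoint, start Z0 = {m4, m6}, keep only states in Sat with some successor in Z. Z1 = {m4}; fixed.
Sat(EG (ack & (busy & ack))) = {m4}
Sat((EG (ack & (busy & ack))) | halt) = {m3, m4}
AG ((EG (ack & (busy & ack))) | halt): greatest fixpoint, start Z0 = {m3, m4}, keep only states in Sat with every successor in Z. Already a fixed point.
Sat(AG ((EG (ack & (busy & ack))) | halt)) = {m3, m4}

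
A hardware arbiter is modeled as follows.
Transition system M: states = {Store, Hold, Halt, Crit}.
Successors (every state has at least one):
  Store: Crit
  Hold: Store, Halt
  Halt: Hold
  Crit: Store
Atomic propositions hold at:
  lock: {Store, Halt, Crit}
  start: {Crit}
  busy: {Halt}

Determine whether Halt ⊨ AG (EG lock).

EG lock: greatest fixpoint, start Z0 = {Store, Halt, Crit}, keep only states in Sat with some successor in Z. Z1 = {Store, Crit}; fixed.
Sat(EG lock) = {Store, Crit}
AG (EG lock): greatest fixpoint, start Z0 = {Store, Crit}, keep only states in Sat with every successor in Z. Already a fixed point.
Sat(AG (EG lock)) = {Store, Crit}
Halt ∉ Sat(AG (EG lock)) = {Store, Crit}, so the formula does not hold at Halt.

No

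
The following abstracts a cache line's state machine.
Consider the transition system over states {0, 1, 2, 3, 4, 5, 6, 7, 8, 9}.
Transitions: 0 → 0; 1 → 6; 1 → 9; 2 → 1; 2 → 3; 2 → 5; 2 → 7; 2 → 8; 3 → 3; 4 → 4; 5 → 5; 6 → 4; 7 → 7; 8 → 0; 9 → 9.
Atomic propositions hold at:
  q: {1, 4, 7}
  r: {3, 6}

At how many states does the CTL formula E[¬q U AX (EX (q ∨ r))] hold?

5

Sat(¬q) = {0, 2, 3, 5, 6, 8, 9}
Sat(q ∨ r) = {1, 3, 4, 6, 7}
Sat(EX (q ∨ r)) = {s : some successor in {1, 3, 4, 6, 7}} = {1, 2, 3, 4, 6, 7}
Sat(AX (EX (q ∨ r))) = {s : every successor in {1, 2, 3, 4, 6, 7}} = {3, 4, 6, 7}
E[¬q U AX (EX (q ∨ r))]: least fixpoint, start Z0 = Sat(AX (EX (q ∨ r))) = {3, 4, 6, 7}, add states in Sat(¬q) with some successor in Z. Z1 = {2, 3, 4, 6, 7}; fixed.
Sat(E[¬q U AX (EX (q ∨ r))]) = {2, 3, 4, 6, 7}
|Sat(E[¬q U AX (EX (q ∨ r))])| = |{2, 3, 4, 6, 7}| = 5.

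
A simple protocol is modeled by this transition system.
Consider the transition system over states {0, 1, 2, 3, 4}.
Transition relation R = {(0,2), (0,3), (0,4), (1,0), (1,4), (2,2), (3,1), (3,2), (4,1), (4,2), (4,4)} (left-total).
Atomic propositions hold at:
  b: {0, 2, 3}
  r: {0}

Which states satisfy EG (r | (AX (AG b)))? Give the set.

{0, 2}

AG b: greatest fixpoint, start Z0 = {0, 2, 3}, keep only states in Sat with every successor in Z. Z1 = {2}; fixed.
Sat(AG b) = {2}
Sat(AX (AG b)) = {s : every successor in {2}} = {2}
Sat(r | (AX (AG b))) = {0, 2}
EG (r | (AX (AG b))): greatest fixpoint, start Z0 = {0, 2}, keep only states in Sat with some successor in Z. Already a fixed point.
Sat(EG (r | (AX (AG b)))) = {0, 2}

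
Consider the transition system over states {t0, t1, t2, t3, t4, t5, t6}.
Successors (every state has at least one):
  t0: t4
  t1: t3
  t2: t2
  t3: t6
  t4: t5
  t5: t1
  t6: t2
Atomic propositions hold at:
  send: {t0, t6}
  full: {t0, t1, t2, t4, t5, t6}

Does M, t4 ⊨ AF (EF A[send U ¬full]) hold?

Sat(¬full) = {t3}
A[send U ¬full]: least fixpoint, start Z0 = Sat(¬full) = {t3}, add states in Sat(send) with every successor in Z. Already a fixed point.
Sat(A[send U ¬full]) = {t3}
EF A[send U ¬full]: least fixpoint, start Z0 = {t3}, add states with some successor in Z. Z1 = {t1, t3}; Z2 = {t1, t3, t5}; Z3 = {t1, t3, t4, t5}; Z4 = {t0, t1, t3, t4, t5}; fixed.
Sat(EF A[send U ¬full]) = {t0, t1, t3, t4, t5}
AF (EF A[send U ¬full]): least fixpoint, start Z0 = {t0, t1, t3, t4, t5}, add states with every successor in Z. Already a fixed point.
Sat(AF (EF A[send U ¬full])) = {t0, t1, t3, t4, t5}
t4 ∈ Sat(AF (EF A[send U ¬full])) = {t0, t1, t3, t4, t5}, so the formula holds at t4.

Yes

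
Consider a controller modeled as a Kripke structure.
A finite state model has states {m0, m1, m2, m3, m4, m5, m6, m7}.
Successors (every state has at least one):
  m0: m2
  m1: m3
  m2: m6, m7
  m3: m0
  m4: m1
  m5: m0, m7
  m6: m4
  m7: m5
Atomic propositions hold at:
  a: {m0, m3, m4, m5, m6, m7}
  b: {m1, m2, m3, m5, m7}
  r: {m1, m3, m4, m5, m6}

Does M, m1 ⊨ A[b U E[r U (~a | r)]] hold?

Sat(~a) = {m1, m2}
Sat(~a | r) = {m1, m2, m3, m4, m5, m6}
E[r U (~a | r)]: least fixpoint, start Z0 = Sat((~a | r)) = {m1, m2, m3, m4, m5, m6}, add states in Sat(r) with some successor in Z. Already a fixed point.
Sat(E[r U (~a | r)]) = {m1, m2, m3, m4, m5, m6}
A[b U E[r U (~a | r)]]: least fixpoint, start Z0 = Sat(E[r U (~a | r)]) = {m1, m2, m3, m4, m5, m6}, add states in Sat(b) with every successor in Z. Z1 = {m1, m2, m3, m4, m5, m6, m7}; fixed.
Sat(A[b U E[r U (~a | r)]]) = {m1, m2, m3, m4, m5, m6, m7}
m1 ∈ Sat(A[b U E[r U (~a | r)]]) = {m1, m2, m3, m4, m5, m6, m7}, so the formula holds at m1.

Yes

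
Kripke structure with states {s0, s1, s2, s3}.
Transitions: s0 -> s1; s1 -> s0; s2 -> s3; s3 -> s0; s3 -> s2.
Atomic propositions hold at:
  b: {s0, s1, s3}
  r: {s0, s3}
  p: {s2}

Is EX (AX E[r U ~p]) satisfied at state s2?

No

Sat(~p) = {s0, s1, s3}
E[r U ~p]: least fixpoint, start Z0 = Sat(~p) = {s0, s1, s3}, add states in Sat(r) with some successor in Z. Already a fixed point.
Sat(E[r U ~p]) = {s0, s1, s3}
Sat(AX E[r U ~p]) = {s : every successor in {s0, s1, s3}} = {s0, s1, s2}
Sat(EX (AX E[r U ~p])) = {s : some successor in {s0, s1, s2}} = {s0, s1, s3}
s2 ∉ Sat(EX (AX E[r U ~p])) = {s0, s1, s3}, so the formula does not hold at s2.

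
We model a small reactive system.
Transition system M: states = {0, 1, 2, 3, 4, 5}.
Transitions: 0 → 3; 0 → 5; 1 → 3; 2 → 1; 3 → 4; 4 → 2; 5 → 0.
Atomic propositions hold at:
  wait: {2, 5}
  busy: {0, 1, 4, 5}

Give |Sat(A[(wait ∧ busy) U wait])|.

2

Sat(wait ∧ busy) = {5}
A[(wait ∧ busy) U wait]: least fixpoint, start Z0 = Sat(wait) = {2, 5}, add states in Sat(wait ∧ busy) with every successor in Z. Already a fixed point.
Sat(A[(wait ∧ busy) U wait]) = {2, 5}
|Sat(A[(wait ∧ busy) U wait])| = |{2, 5}| = 2.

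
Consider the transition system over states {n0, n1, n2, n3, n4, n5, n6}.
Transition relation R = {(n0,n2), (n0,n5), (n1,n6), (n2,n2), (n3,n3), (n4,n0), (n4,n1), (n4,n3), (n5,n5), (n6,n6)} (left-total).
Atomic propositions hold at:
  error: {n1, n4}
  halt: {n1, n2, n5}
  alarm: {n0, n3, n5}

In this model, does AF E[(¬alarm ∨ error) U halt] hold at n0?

Yes

Sat(¬alarm) = {n1, n2, n4, n6}
Sat(¬alarm ∨ error) = {n1, n2, n4, n6}
E[(¬alarm ∨ error) U halt]: least fixpoint, start Z0 = Sat(halt) = {n1, n2, n5}, add states in Sat(¬alarm ∨ error) with some successor in Z. Z1 = {n1, n2, n4, n5}; fixed.
Sat(E[(¬alarm ∨ error) U halt]) = {n1, n2, n4, n5}
AF E[(¬alarm ∨ error) U halt]: least fixpoint, start Z0 = {n1, n2, n4, n5}, add states with every successor in Z. Z1 = {n0, n1, n2, n4, n5}; fixed.
Sat(AF E[(¬alarm ∨ error) U halt]) = {n0, n1, n2, n4, n5}
n0 ∈ Sat(AF E[(¬alarm ∨ error) U halt]) = {n0, n1, n2, n4, n5}, so the formula holds at n0.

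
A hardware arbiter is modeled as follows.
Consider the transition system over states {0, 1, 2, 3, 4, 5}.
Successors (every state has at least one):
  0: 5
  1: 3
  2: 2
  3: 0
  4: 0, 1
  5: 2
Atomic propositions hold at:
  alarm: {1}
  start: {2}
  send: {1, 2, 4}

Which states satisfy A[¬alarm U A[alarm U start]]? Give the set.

{0, 2, 3, 5}

Sat(¬alarm) = {0, 2, 3, 4, 5}
A[alarm U start]: least fixpoint, start Z0 = Sat(start) = {2}, add states in Sat(alarm) with every successor in Z. Already a fixed point.
Sat(A[alarm U start]) = {2}
A[¬alarm U A[alarm U start]]: least fixpoint, start Z0 = Sat(A[alarm U start]) = {2}, add states in Sat(¬alarm) with every successor in Z. Z1 = {2, 5}; Z2 = {0, 2, 5}; Z3 = {0, 2, 3, 5}; fixed.
Sat(A[¬alarm U A[alarm U start]]) = {0, 2, 3, 5}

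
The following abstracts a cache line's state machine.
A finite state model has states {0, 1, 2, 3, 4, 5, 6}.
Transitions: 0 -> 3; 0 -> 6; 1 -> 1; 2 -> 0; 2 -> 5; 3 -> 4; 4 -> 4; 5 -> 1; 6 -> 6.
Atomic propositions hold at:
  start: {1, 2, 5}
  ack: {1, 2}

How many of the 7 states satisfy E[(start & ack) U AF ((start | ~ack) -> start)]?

Sat(start & ack) = {1, 2}
Sat(~ack) = {0, 3, 4, 5, 6}
Sat(start | ~ack) = {0, 1, 2, 3, 4, 5, 6}
Sat((start | ~ack) -> start) = {1, 2, 5}
AF ((start | ~ack) -> start): least fixpoint, start Z0 = {1, 2, 5}, add states with every successor in Z. Already a fixed point.
Sat(AF ((start | ~ack) -> start)) = {1, 2, 5}
E[(start & ack) U AF ((start | ~ack) -> start)]: least fixpoint, start Z0 = Sat(AF ((start | ~ack) -> start)) = {1, 2, 5}, add states in Sat(start & ack) with some successor in Z. Already a fixed point.
Sat(E[(start & ack) U AF ((start | ~ack) -> start)]) = {1, 2, 5}
|Sat(E[(start & ack) U AF ((start | ~ack) -> start)])| = |{1, 2, 5}| = 3.

3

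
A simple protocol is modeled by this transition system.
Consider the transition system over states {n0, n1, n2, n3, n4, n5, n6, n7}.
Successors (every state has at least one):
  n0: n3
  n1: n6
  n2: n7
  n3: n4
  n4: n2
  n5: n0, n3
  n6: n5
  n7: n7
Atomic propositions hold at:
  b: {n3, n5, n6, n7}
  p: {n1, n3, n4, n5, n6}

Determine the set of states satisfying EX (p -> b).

Sat(p -> b) = {n0, n2, n3, n5, n6, n7}
Sat(EX (p -> b)) = {s : some successor in {n0, n2, n3, n5, n6, n7}} = {n0, n1, n2, n4, n5, n6, n7}

{n0, n1, n2, n4, n5, n6, n7}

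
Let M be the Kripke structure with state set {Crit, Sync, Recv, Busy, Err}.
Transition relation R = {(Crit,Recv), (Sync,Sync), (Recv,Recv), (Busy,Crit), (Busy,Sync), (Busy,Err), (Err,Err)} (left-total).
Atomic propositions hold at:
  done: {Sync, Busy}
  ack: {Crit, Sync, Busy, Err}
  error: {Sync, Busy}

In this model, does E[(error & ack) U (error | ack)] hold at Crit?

Yes

Sat(error & ack) = {Sync, Busy}
Sat(error | ack) = {Crit, Sync, Busy, Err}
E[(error & ack) U (error | ack)]: least fixpoint, start Z0 = Sat((error | ack)) = {Crit, Sync, Busy, Err}, add states in Sat(error & ack) with some successor in Z. Already a fixed point.
Sat(E[(error & ack) U (error | ack)]) = {Crit, Sync, Busy, Err}
Crit ∈ Sat(E[(error & ack) U (error | ack)]) = {Crit, Sync, Busy, Err}, so the formula holds at Crit.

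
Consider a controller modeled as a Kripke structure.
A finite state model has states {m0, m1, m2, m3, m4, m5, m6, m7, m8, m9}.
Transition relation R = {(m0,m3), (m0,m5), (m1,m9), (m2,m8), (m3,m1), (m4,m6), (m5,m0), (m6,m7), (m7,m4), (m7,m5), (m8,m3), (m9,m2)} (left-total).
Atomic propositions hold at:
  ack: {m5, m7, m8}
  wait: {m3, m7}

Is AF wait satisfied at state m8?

AF wait: least fixpoint, start Z0 = {m3, m7}, add states with every successor in Z. Z1 = {m3, m6, m7, m8}; Z2 = {m2, m3, m4, m6, m7, m8}; Z3 = {m2, m3, m4, m6, m7, m8, m9}; Z4 = {m1, m2, m3, m4, m6, m7, m8, m9}; fixed.
Sat(AF wait) = {m1, m2, m3, m4, m6, m7, m8, m9}
m8 ∈ Sat(AF wait) = {m1, m2, m3, m4, m6, m7, m8, m9}, so the formula holds at m8.

Yes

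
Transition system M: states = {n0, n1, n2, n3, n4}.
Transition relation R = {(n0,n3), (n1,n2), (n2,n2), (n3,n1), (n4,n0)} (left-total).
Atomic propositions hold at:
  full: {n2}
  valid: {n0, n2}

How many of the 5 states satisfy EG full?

EG full: greatest fixpoint, start Z0 = {n2}, keep only states in Sat with some successor in Z. Already a fixed point.
Sat(EG full) = {n2}
|Sat(EG full)| = |{n2}| = 1.

1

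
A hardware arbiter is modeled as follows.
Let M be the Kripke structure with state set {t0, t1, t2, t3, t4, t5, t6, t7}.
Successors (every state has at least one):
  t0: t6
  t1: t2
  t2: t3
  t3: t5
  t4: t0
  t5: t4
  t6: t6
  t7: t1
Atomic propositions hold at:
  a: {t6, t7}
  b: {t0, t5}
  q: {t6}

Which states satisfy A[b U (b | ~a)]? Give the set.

Sat(~a) = {t0, t1, t2, t3, t4, t5}
Sat(b | ~a) = {t0, t1, t2, t3, t4, t5}
A[b U (b | ~a)]: least fixpoint, start Z0 = Sat((b | ~a)) = {t0, t1, t2, t3, t4, t5}, add states in Sat(b) with every successor in Z. Already a fixed point.
Sat(A[b U (b | ~a)]) = {t0, t1, t2, t3, t4, t5}

{t0, t1, t2, t3, t4, t5}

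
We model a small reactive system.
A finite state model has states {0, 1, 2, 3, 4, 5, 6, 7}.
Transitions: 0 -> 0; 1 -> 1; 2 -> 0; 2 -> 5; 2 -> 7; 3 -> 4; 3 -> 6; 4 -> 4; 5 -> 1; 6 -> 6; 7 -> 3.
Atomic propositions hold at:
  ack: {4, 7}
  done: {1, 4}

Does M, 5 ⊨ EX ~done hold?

Sat(~done) = {0, 2, 3, 5, 6, 7}
Sat(EX ~done) = {s : some successor in {0, 2, 3, 5, 6, 7}} = {0, 2, 3, 6, 7}
5 ∉ Sat(EX ~done) = {0, 2, 3, 6, 7}, so the formula does not hold at 5.

No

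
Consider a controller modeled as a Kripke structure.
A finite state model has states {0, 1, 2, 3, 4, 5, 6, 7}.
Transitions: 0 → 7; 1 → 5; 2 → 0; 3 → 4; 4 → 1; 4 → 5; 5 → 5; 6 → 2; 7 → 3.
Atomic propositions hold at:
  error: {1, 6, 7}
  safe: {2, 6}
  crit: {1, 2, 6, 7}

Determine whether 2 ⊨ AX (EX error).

Sat(EX error) = {s : some successor in {1, 6, 7}} = {0, 4}
Sat(AX (EX error)) = {s : every successor in {0, 4}} = {2, 3}
2 ∈ Sat(AX (EX error)) = {2, 3}, so the formula holds at 2.

Yes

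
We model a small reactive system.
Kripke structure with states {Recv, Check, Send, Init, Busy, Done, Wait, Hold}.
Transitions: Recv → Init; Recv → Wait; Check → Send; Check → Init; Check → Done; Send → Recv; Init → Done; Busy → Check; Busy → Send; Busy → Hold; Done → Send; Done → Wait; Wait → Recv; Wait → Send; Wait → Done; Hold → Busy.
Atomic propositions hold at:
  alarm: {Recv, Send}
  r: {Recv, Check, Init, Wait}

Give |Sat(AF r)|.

6

AF r: least fixpoint, start Z0 = {Recv, Check, Init, Wait}, add states with every successor in Z. Z1 = {Recv, Check, Send, Init, Wait}; Z2 = {Recv, Check, Send, Init, Done, Wait}; fixed.
Sat(AF r) = {Recv, Check, Send, Init, Done, Wait}
|Sat(AF r)| = |{Recv, Check, Send, Init, Done, Wait}| = 6.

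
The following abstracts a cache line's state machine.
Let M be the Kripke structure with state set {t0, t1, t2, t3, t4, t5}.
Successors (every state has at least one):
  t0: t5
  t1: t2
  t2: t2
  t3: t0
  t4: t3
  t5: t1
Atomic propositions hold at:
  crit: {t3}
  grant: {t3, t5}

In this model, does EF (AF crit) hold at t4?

AF crit: least fixpoint, start Z0 = {t3}, add states with every successor in Z. Z1 = {t3, t4}; fixed.
Sat(AF crit) = {t3, t4}
EF (AF crit): least fixpoint, start Z0 = {t3, t4}, add states with some successor in Z. Already a fixed point.
Sat(EF (AF crit)) = {t3, t4}
t4 ∈ Sat(EF (AF crit)) = {t3, t4}, so the formula holds at t4.

Yes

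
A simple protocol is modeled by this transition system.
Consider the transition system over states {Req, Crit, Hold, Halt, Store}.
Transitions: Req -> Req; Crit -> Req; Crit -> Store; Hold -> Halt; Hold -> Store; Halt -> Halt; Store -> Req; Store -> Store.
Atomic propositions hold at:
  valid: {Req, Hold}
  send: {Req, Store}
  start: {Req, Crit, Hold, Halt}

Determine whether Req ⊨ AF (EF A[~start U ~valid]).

No

Sat(~start) = {Store}
Sat(~valid) = {Crit, Halt, Store}
A[~start U ~valid]: least fixpoint, start Z0 = Sat(~valid) = {Crit, Halt, Store}, add states in Sat(~start) with every successor in Z. Already a fixed point.
Sat(A[~start U ~valid]) = {Crit, Halt, Store}
EF A[~start U ~valid]: least fixpoint, start Z0 = {Crit, Halt, Store}, add states with some successor in Z. Z1 = {Crit, Hold, Halt, Store}; fixed.
Sat(EF A[~start U ~valid]) = {Crit, Hold, Halt, Store}
AF (EF A[~start U ~valid]): least fixpoint, start Z0 = {Crit, Hold, Halt, Store}, add states with every successor in Z. Already a fixed point.
Sat(AF (EF A[~start U ~valid])) = {Crit, Hold, Halt, Store}
Req ∉ Sat(AF (EF A[~start U ~valid])) = {Crit, Hold, Halt, Store}, so the formula does not hold at Req.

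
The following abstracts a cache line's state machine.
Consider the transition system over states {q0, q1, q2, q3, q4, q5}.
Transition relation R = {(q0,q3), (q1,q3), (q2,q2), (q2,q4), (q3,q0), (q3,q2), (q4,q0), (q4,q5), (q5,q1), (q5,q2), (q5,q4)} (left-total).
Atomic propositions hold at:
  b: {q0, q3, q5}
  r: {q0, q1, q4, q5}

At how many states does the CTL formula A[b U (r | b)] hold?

5

Sat(r | b) = {q0, q1, q3, q4, q5}
A[b U (r | b)]: least fixpoint, start Z0 = Sat((r | b)) = {q0, q1, q3, q4, q5}, add states in Sat(b) with every successor in Z. Already a fixed point.
Sat(A[b U (r | b)]) = {q0, q1, q3, q4, q5}
|Sat(A[b U (r | b)])| = |{q0, q1, q3, q4, q5}| = 5.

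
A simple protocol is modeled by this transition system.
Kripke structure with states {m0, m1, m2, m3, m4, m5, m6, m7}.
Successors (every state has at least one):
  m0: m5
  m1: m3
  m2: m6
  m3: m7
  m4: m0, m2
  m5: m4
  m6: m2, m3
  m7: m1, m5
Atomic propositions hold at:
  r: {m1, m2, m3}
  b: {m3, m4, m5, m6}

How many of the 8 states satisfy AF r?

AF r: least fixpoint, start Z0 = {m1, m2, m3}, add states with every successor in Z. Z1 = {m1, m2, m3, m6}; fixed.
Sat(AF r) = {m1, m2, m3, m6}
|Sat(AF r)| = |{m1, m2, m3, m6}| = 4.

4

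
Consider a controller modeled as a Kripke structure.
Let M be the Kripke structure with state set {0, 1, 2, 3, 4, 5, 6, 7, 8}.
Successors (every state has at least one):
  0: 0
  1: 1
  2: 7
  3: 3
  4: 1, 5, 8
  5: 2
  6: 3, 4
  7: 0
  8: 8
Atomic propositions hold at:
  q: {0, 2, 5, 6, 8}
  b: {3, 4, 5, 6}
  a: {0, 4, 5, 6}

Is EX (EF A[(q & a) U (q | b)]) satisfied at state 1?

No

Sat(q & a) = {0, 5, 6}
Sat(q | b) = {0, 2, 3, 4, 5, 6, 8}
A[(q & a) U (q | b)]: least fixpoint, start Z0 = Sat((q | b)) = {0, 2, 3, 4, 5, 6, 8}, add states in Sat(q & a) with every successor in Z. Already a fixed point.
Sat(A[(q & a) U (q | b)]) = {0, 2, 3, 4, 5, 6, 8}
EF A[(q & a) U (q | b)]: least fixpoint, start Z0 = {0, 2, 3, 4, 5, 6, 8}, add states with some successor in Z. Z1 = {0, 2, 3, 4, 5, 6, 7, 8}; fixed.
Sat(EF A[(q & a) U (q | b)]) = {0, 2, 3, 4, 5, 6, 7, 8}
Sat(EX (EF A[(q & a) U (q | b)])) = {s : some successor in {0, 2, 3, 4, 5, 6, 7, 8}} = {0, 2, 3, 4, 5, 6, 7, 8}
1 ∉ Sat(EX (EF A[(q & a) U (q | b)])) = {0, 2, 3, 4, 5, 6, 7, 8}, so the formula does not hold at 1.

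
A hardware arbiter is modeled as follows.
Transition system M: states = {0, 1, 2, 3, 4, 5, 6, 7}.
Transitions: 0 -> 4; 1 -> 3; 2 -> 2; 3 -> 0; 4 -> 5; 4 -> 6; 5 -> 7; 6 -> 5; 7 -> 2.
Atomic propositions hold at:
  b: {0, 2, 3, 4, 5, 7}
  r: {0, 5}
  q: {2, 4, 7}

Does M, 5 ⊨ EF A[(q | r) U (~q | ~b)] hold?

Yes

Sat(q | r) = {0, 2, 4, 5, 7}
Sat(~q) = {0, 1, 3, 5, 6}
Sat(~b) = {1, 6}
Sat(~q | ~b) = {0, 1, 3, 5, 6}
A[(q | r) U (~q | ~b)]: least fixpoint, start Z0 = Sat((~q | ~b)) = {0, 1, 3, 5, 6}, add states in Sat(q | r) with every successor in Z. Z1 = {0, 1, 3, 4, 5, 6}; fixed.
Sat(A[(q | r) U (~q | ~b)]) = {0, 1, 3, 4, 5, 6}
EF A[(q | r) U (~q | ~b)]: least fixpoint, start Z0 = {0, 1, 3, 4, 5, 6}, add states with some successor in Z. Already a fixed point.
Sat(EF A[(q | r) U (~q | ~b)]) = {0, 1, 3, 4, 5, 6}
5 ∈ Sat(EF A[(q | r) U (~q | ~b)]) = {0, 1, 3, 4, 5, 6}, so the formula holds at 5.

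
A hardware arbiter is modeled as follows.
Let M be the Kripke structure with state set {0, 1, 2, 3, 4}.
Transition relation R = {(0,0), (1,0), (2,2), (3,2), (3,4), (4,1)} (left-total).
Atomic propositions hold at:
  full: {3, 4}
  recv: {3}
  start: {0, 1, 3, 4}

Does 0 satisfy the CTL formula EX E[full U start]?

Yes

E[full U start]: least fixpoint, start Z0 = Sat(start) = {0, 1, 3, 4}, add states in Sat(full) with some successor in Z. Already a fixed point.
Sat(E[full U start]) = {0, 1, 3, 4}
Sat(EX E[full U start]) = {s : some successor in {0, 1, 3, 4}} = {0, 1, 3, 4}
0 ∈ Sat(EX E[full U start]) = {0, 1, 3, 4}, so the formula holds at 0.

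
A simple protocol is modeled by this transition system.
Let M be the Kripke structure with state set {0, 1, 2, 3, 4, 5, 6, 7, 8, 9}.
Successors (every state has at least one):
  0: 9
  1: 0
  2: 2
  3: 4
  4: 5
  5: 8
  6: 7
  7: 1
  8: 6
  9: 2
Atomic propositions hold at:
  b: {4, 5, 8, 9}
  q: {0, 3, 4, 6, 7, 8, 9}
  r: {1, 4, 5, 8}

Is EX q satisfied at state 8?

Yes

Sat(EX q) = {s : some successor in {0, 3, 4, 6, 7, 8, 9}} = {0, 1, 3, 5, 6, 8}
8 ∈ Sat(EX q) = {0, 1, 3, 5, 6, 8}, so the formula holds at 8.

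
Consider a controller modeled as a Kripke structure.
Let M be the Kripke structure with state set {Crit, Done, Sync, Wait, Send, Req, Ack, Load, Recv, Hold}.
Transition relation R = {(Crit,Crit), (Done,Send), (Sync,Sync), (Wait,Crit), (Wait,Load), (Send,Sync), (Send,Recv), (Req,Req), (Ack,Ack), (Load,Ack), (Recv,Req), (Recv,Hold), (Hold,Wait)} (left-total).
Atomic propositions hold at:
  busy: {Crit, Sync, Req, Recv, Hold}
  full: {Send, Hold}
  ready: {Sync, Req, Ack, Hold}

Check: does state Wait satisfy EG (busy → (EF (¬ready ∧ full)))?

Sat(¬ready) = {Crit, Done, Wait, Send, Load, Recv}
Sat(¬ready ∧ full) = {Send}
EF (¬ready ∧ full): least fixpoint, start Z0 = {Send}, add states with some successor in Z. Z1 = {Done, Send}; fixed.
Sat(EF (¬ready ∧ full)) = {Done, Send}
Sat(busy → (EF (¬ready ∧ full))) = {Done, Wait, Send, Ack, Load}
EG (busy → (EF (¬ready ∧ full))): greatest fixpoint, start Z0 = {Done, Wait, Send, Ack, Load}, keep only states in Sat with some successor in Z. Z1 = {Done, Wait, Ack, Load}; Z2 = {Wait, Ack, Load}; fixed.
Sat(EG (busy → (EF (¬ready ∧ full)))) = {Wait, Ack, Load}
Wait ∈ Sat(EG (busy → (EF (¬ready ∧ full)))) = {Wait, Ack, Load}, so the formula holds at Wait.

Yes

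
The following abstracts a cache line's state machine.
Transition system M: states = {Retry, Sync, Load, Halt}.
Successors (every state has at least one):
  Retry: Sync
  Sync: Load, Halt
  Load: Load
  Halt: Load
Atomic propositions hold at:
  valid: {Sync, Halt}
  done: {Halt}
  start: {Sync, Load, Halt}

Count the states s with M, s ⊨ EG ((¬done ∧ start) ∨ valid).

Sat(¬done) = {Retry, Sync, Load}
Sat(¬done ∧ start) = {Sync, Load}
Sat((¬done ∧ start) ∨ valid) = {Sync, Load, Halt}
EG ((¬done ∧ start) ∨ valid): greatest fixpoint, start Z0 = {Sync, Load, Halt}, keep only states in Sat with some successor in Z. Already a fixed point.
Sat(EG ((¬done ∧ start) ∨ valid)) = {Sync, Load, Halt}
|Sat(EG ((¬done ∧ start) ∨ valid))| = |{Sync, Load, Halt}| = 3.

3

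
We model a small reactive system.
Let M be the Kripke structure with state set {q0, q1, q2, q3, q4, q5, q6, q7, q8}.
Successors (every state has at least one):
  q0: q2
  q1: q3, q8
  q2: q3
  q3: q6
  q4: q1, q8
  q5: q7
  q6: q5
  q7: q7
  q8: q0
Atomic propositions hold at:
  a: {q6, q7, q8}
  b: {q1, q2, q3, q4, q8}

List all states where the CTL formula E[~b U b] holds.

{q0, q1, q2, q3, q4, q8}

Sat(~b) = {q0, q5, q6, q7}
E[~b U b]: least fixpoint, start Z0 = Sat(b) = {q1, q2, q3, q4, q8}, add states in Sat(~b) with some successor in Z. Z1 = {q0, q1, q2, q3, q4, q8}; fixed.
Sat(E[~b U b]) = {q0, q1, q2, q3, q4, q8}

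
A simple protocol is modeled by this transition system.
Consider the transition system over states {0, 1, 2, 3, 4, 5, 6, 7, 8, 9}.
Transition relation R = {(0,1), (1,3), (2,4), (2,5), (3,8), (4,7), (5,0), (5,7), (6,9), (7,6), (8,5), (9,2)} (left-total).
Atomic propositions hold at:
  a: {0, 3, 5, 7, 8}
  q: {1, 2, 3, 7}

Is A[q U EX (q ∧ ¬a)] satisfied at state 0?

Yes

Sat(¬a) = {1, 2, 4, 6, 9}
Sat(q ∧ ¬a) = {1, 2}
Sat(EX (q ∧ ¬a)) = {s : some successor in {1, 2}} = {0, 9}
A[q U EX (q ∧ ¬a)]: least fixpoint, start Z0 = Sat(EX (q ∧ ¬a)) = {0, 9}, add states in Sat(q) with every successor in Z. Already a fixed point.
Sat(A[q U EX (q ∧ ¬a)]) = {0, 9}
0 ∈ Sat(A[q U EX (q ∧ ¬a)]) = {0, 9}, so the formula holds at 0.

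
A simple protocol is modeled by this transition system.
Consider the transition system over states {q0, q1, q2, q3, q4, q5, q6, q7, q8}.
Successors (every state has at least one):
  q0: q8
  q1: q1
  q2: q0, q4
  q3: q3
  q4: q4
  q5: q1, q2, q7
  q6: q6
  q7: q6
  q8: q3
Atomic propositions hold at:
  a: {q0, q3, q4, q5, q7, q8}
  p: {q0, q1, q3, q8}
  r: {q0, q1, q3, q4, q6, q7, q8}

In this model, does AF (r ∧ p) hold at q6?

Sat(r ∧ p) = {q0, q1, q3, q8}
AF (r ∧ p): least fixpoint, start Z0 = {q0, q1, q3, q8}, add states with every successor in Z. Already a fixed point.
Sat(AF (r ∧ p)) = {q0, q1, q3, q8}
q6 ∉ Sat(AF (r ∧ p)) = {q0, q1, q3, q8}, so the formula does not hold at q6.

No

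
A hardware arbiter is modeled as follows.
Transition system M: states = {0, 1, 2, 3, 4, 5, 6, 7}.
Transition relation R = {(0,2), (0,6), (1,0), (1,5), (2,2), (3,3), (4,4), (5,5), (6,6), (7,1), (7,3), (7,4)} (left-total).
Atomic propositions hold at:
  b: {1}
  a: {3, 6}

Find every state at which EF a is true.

{0, 1, 3, 6, 7}

EF a: least fixpoint, start Z0 = {3, 6}, add states with some successor in Z. Z1 = {0, 3, 6, 7}; Z2 = {0, 1, 3, 6, 7}; fixed.
Sat(EF a) = {0, 1, 3, 6, 7}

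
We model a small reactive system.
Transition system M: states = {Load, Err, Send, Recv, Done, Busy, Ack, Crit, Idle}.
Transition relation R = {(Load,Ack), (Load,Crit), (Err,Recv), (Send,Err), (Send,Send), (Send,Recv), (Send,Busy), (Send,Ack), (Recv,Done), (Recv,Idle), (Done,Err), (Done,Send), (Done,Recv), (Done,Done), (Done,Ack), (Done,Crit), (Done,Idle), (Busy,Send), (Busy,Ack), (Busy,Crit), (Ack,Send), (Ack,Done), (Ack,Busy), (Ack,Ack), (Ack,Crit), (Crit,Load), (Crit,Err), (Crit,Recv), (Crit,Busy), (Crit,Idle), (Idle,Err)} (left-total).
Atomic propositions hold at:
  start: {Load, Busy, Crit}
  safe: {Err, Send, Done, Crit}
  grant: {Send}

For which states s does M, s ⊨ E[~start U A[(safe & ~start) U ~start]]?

Sat(~start) = {Err, Send, Recv, Done, Ack, Idle}
Sat(safe & ~start) = {Err, Send, Done}
A[(safe & ~start) U ~start]: least fixpoint, start Z0 = Sat(~start) = {Err, Send, Recv, Done, Ack, Idle}, add states in Sat(safe & ~start) with every successor in Z. Already a fixed point.
Sat(A[(safe & ~start) U ~start]) = {Err, Send, Recv, Done, Ack, Idle}
E[~start U A[(safe & ~start) U ~start]]: least fixpoint, start Z0 = Sat(A[(safe & ~start) U ~start]) = {Err, Send, Recv, Done, Ack, Idle}, add states in Sat(~start) with some successor in Z. Already a fixed point.
Sat(E[~start U A[(safe & ~start) U ~start]]) = {Err, Send, Recv, Done, Ack, Idle}

{Err, Send, Recv, Done, Ack, Idle}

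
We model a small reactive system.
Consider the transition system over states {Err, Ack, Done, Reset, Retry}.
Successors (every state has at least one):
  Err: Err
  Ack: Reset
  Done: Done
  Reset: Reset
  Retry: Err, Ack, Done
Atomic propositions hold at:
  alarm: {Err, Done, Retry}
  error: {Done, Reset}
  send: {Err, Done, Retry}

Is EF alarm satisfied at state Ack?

EF alarm: least fixpoint, start Z0 = {Err, Done, Retry}, add states with some successor in Z. Already a fixed point.
Sat(EF alarm) = {Err, Done, Retry}
Ack ∉ Sat(EF alarm) = {Err, Done, Retry}, so the formula does not hold at Ack.

No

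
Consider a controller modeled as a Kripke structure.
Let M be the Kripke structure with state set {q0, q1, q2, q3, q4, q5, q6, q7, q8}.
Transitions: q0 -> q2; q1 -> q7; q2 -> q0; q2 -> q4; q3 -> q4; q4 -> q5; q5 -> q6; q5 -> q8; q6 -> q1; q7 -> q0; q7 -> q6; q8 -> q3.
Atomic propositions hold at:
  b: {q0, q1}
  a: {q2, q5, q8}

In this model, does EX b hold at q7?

Yes

Sat(EX b) = {s : some successor in {q0, q1}} = {q2, q6, q7}
q7 ∈ Sat(EX b) = {q2, q6, q7}, so the formula holds at q7.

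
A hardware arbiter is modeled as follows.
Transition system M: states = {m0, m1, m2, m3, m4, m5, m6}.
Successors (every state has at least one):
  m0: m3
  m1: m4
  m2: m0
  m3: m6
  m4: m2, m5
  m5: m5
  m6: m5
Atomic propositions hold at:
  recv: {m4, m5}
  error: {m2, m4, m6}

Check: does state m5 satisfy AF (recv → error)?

No

Sat(recv → error) = {m0, m1, m2, m3, m4, m6}
AF (recv → error): least fixpoint, start Z0 = {m0, m1, m2, m3, m4, m6}, add states with every successor in Z. Already a fixed point.
Sat(AF (recv → error)) = {m0, m1, m2, m3, m4, m6}
m5 ∉ Sat(AF (recv → error)) = {m0, m1, m2, m3, m4, m6}, so the formula does not hold at m5.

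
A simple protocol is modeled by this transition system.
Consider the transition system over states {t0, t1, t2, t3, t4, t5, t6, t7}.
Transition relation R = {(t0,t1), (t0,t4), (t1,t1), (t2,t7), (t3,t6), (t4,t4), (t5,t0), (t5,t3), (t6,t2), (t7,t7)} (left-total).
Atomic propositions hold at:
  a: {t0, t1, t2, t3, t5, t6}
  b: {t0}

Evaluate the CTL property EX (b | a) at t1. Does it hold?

Sat(b | a) = {t0, t1, t2, t3, t5, t6}
Sat(EX (b | a)) = {s : some successor in {t0, t1, t2, t3, t5, t6}} = {t0, t1, t3, t5, t6}
t1 ∈ Sat(EX (b | a)) = {t0, t1, t3, t5, t6}, so the formula holds at t1.

Yes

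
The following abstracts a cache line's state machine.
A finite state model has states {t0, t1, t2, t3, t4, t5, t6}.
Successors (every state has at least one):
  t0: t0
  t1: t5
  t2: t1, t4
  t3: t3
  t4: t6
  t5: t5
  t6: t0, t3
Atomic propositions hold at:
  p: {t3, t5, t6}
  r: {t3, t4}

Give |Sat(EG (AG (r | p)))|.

Sat(r | p) = {t3, t4, t5, t6}
AG (r | p): greatest fixpoint, start Z0 = {t3, t4, t5, t6}, keep only states in Sat with every successor in Z. Z1 = {t3, t4, t5}; Z2 = {t3, t5}; fixed.
Sat(AG (r | p)) = {t3, t5}
EG (AG (r | p)): greatest fixpoint, start Z0 = {t3, t5}, keep only states in Sat with some successor in Z. Already a fixed point.
Sat(EG (AG (r | p))) = {t3, t5}
|Sat(EG (AG (r | p)))| = |{t3, t5}| = 2.

2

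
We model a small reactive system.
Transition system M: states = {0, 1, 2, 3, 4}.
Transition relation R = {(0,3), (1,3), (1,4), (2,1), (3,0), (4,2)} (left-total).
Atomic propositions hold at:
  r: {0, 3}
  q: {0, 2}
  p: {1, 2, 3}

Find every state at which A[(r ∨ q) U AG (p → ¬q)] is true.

{0, 3}

Sat(r ∨ q) = {0, 2, 3}
Sat(¬q) = {1, 3, 4}
Sat(p → ¬q) = {0, 1, 3, 4}
AG (p → ¬q): greatest fixpoint, start Z0 = {0, 1, 3, 4}, keep only states in Sat with every successor in Z. Z1 = {0, 1, 3}; Z2 = {0, 3}; fixed.
Sat(AG (p → ¬q)) = {0, 3}
A[(r ∨ q) U AG (p → ¬q)]: least fixpoint, start Z0 = Sat(AG (p → ¬q)) = {0, 3}, add states in Sat(r ∨ q) with every successor in Z. Already a fixed point.
Sat(A[(r ∨ q) U AG (p → ¬q)]) = {0, 3}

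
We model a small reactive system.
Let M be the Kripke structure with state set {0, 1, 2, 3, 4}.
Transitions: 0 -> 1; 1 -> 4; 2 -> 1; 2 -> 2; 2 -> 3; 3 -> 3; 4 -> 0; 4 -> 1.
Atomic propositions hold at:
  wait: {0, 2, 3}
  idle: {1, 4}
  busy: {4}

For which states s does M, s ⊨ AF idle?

AF idle: least fixpoint, start Z0 = {1, 4}, add states with every successor in Z. Z1 = {0, 1, 4}; fixed.
Sat(AF idle) = {0, 1, 4}

{0, 1, 4}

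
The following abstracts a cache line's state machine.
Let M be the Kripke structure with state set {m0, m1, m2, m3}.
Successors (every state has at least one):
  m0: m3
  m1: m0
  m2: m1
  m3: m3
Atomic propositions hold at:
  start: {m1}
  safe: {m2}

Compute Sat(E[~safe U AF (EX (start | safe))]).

Sat(~safe) = {m0, m1, m3}
Sat(start | safe) = {m1, m2}
Sat(EX (start | safe)) = {s : some successor in {m1, m2}} = {m2}
AF (EX (start | safe)): least fixpoint, start Z0 = {m2}, add states with every successor in Z. Already a fixed point.
Sat(AF (EX (start | safe))) = {m2}
E[~safe U AF (EX (start | safe))]: least fixpoint, start Z0 = Sat(AF (EX (start | safe))) = {m2}, add states in Sat(~safe) with some successor in Z. Already a fixed point.
Sat(E[~safe U AF (EX (start | safe))]) = {m2}

{m2}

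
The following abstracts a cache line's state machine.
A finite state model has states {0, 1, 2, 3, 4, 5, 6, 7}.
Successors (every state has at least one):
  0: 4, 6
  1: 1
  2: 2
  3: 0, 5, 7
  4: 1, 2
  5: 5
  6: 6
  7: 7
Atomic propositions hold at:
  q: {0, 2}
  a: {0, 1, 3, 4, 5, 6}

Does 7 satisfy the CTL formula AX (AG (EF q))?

EF q: least fixpoint, start Z0 = {0, 2}, add states with some successor in Z. Z1 = {0, 2, 3, 4}; fixed.
Sat(EF q) = {0, 2, 3, 4}
AG (EF q): greatest fixpoint, start Z0 = {0, 2, 3, 4}, keep only states in Sat with every successor in Z. Z1 = {2}; fixed.
Sat(AG (EF q)) = {2}
Sat(AX (AG (EF q))) = {s : every successor in {2}} = {2}
7 ∉ Sat(AX (AG (EF q))) = {2}, so the formula does not hold at 7.

No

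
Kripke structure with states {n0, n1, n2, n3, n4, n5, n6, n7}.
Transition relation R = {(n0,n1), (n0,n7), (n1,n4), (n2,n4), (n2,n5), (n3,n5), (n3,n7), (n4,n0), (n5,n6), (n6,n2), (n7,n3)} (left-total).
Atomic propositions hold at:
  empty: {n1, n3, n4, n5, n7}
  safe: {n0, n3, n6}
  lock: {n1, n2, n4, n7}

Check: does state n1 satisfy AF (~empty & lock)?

Sat(~empty) = {n0, n2, n6}
Sat(~empty & lock) = {n2}
AF (~empty & lock): least fixpoint, start Z0 = {n2}, add states with every successor in Z. Z1 = {n2, n6}; Z2 = {n2, n5, n6}; fixed.
Sat(AF (~empty & lock)) = {n2, n5, n6}
n1 ∉ Sat(AF (~empty & lock)) = {n2, n5, n6}, so the formula does not hold at n1.

No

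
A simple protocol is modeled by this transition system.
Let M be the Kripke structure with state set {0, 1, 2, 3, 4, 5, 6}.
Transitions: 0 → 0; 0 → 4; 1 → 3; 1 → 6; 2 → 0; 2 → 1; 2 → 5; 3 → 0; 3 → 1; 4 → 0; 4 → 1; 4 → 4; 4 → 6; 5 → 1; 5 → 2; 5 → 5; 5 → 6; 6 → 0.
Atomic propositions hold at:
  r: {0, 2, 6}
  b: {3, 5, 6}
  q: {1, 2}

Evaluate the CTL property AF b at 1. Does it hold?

Yes

AF b: least fixpoint, start Z0 = {3, 5, 6}, add states with every successor in Z. Z1 = {1, 3, 5, 6}; fixed.
Sat(AF b) = {1, 3, 5, 6}
1 ∈ Sat(AF b) = {1, 3, 5, 6}, so the formula holds at 1.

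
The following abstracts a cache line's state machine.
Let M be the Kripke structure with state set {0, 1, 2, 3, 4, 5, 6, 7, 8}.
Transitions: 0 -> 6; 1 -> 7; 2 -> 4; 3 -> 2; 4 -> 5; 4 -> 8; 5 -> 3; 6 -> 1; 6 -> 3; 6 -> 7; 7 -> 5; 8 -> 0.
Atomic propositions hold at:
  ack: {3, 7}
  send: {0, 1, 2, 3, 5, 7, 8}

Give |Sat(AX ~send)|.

Sat(~send) = {4, 6}
Sat(AX ~send) = {s : every successor in {4, 6}} = {0, 2}
|Sat(AX ~send)| = |{0, 2}| = 2.

2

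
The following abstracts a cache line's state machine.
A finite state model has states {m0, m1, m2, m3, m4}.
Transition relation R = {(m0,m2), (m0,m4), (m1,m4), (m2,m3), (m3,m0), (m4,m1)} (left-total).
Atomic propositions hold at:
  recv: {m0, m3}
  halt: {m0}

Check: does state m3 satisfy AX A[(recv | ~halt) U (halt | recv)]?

Sat(~halt) = {m1, m2, m3, m4}
Sat(recv | ~halt) = {m0, m1, m2, m3, m4}
Sat(halt | recv) = {m0, m3}
A[(recv | ~halt) U (halt | recv)]: least fixpoint, start Z0 = Sat((halt | recv)) = {m0, m3}, add states in Sat(recv | ~halt) with every successor in Z. Z1 = {m0, m2, m3}; fixed.
Sat(A[(recv | ~halt) U (halt | recv)]) = {m0, m2, m3}
Sat(AX A[(recv | ~halt) U (halt | recv)]) = {s : every successor in {m0, m2, m3}} = {m2, m3}
m3 ∈ Sat(AX A[(recv | ~halt) U (halt | recv)]) = {m2, m3}, so the formula holds at m3.

Yes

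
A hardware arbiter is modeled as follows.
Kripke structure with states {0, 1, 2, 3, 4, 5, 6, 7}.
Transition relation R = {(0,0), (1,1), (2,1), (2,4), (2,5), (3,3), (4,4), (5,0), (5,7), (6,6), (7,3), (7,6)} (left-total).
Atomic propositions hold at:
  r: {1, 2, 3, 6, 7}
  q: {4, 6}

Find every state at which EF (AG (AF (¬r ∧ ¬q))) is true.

Sat(¬r) = {0, 4, 5}
Sat(¬q) = {0, 1, 2, 3, 5, 7}
Sat(¬r ∧ ¬q) = {0, 5}
AF (¬r ∧ ¬q): least fixpoint, start Z0 = {0, 5}, add states with every successor in Z. Already a fixed point.
Sat(AF (¬r ∧ ¬q)) = {0, 5}
AG (AF (¬r ∧ ¬q)): greatest fixpoint, start Z0 = {0, 5}, keep only states in Sat with every successor in Z. Z1 = {0}; fixed.
Sat(AG (AF (¬r ∧ ¬q))) = {0}
EF (AG (AF (¬r ∧ ¬q))): least fixpoint, start Z0 = {0}, add states with some successor in Z. Z1 = {0, 5}; Z2 = {0, 2, 5}; fixed.
Sat(EF (AG (AF (¬r ∧ ¬q)))) = {0, 2, 5}

{0, 2, 5}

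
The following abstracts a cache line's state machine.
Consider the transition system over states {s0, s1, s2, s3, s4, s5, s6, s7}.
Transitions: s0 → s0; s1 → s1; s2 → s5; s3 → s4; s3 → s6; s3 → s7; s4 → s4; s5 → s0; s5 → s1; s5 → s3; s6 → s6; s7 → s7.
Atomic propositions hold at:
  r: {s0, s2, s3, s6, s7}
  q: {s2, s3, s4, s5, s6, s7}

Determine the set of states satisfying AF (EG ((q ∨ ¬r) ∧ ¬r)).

Sat(¬r) = {s1, s4, s5}
Sat(q ∨ ¬r) = {s1, s2, s3, s4, s5, s6, s7}
Sat((q ∨ ¬r) ∧ ¬r) = {s1, s4, s5}
EG ((q ∨ ¬r) ∧ ¬r): greatest fixpoint, start Z0 = {s1, s4, s5}, keep only states in Sat with some successor in Z. Already a fixed point.
Sat(EG ((q ∨ ¬r) ∧ ¬r)) = {s1, s4, s5}
AF (EG ((q ∨ ¬r) ∧ ¬r)): least fixpoint, start Z0 = {s1, s4, s5}, add states with every successor in Z. Z1 = {s1, s2, s4, s5}; fixed.
Sat(AF (EG ((q ∨ ¬r) ∧ ¬r))) = {s1, s2, s4, s5}

{s1, s2, s4, s5}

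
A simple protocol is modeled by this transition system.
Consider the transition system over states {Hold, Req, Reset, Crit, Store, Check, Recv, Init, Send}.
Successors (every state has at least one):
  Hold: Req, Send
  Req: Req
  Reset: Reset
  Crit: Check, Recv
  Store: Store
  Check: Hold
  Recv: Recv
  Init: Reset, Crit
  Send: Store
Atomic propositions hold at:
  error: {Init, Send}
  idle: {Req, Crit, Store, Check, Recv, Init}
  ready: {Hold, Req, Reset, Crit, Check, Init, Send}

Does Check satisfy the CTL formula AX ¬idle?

Yes

Sat(¬idle) = {Hold, Reset, Send}
Sat(AX ¬idle) = {s : every successor in {Hold, Reset, Send}} = {Reset, Check}
Check ∈ Sat(AX ¬idle) = {Reset, Check}, so the formula holds at Check.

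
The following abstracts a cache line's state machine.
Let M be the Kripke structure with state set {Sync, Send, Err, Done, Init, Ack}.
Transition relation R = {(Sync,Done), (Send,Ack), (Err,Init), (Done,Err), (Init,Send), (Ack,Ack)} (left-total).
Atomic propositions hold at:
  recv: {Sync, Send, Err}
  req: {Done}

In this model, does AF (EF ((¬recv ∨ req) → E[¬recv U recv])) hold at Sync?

Yes

Sat(¬recv) = {Done, Init, Ack}
Sat(¬recv ∨ req) = {Done, Init, Ack}
E[¬recv U recv]: least fixpoint, start Z0 = Sat(recv) = {Sync, Send, Err}, add states in Sat(¬recv) with some successor in Z. Z1 = {Sync, Send, Err, Done, Init}; fixed.
Sat(E[¬recv U recv]) = {Sync, Send, Err, Done, Init}
Sat((¬recv ∨ req) → E[¬recv U recv]) = {Sync, Send, Err, Done, Init}
EF ((¬recv ∨ req) → E[¬recv U recv]): least fixpoint, start Z0 = {Sync, Send, Err, Done, Init}, add states with some successor in Z. Already a fixed point.
Sat(EF ((¬recv ∨ req) → E[¬recv U recv])) = {Sync, Send, Err, Done, Init}
AF (EF ((¬recv ∨ req) → E[¬recv U recv])): least fixpoint, start Z0 = {Sync, Send, Err, Done, Init}, add states with every successor in Z. Already a fixed point.
Sat(AF (EF ((¬recv ∨ req) → E[¬recv U recv]))) = {Sync, Send, Err, Done, Init}
Sync ∈ Sat(AF (EF ((¬recv ∨ req) → E[¬recv U recv]))) = {Sync, Send, Err, Done, Init}, so the formula holds at Sync.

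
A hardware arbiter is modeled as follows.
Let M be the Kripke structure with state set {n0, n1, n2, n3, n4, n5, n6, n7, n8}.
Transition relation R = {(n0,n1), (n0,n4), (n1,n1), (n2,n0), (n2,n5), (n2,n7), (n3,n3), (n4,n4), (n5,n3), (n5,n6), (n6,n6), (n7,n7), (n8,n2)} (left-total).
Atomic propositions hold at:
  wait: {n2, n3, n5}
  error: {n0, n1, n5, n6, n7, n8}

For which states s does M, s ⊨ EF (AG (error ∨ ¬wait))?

Sat(¬wait) = {n0, n1, n4, n6, n7, n8}
Sat(error ∨ ¬wait) = {n0, n1, n4, n5, n6, n7, n8}
AG (error ∨ ¬wait): greatest fixpoint, start Z0 = {n0, n1, n4, n5, n6, n7, n8}, keep only states in Sat with every successor in Z. Z1 = {n0, n1, n4, n6, n7}; fixed.
Sat(AG (error ∨ ¬wait)) = {n0, n1, n4, n6, n7}
EF (AG (error ∨ ¬wait)): least fixpoint, start Z0 = {n0, n1, n4, n6, n7}, add states with some successor in Z. Z1 = {n0, n1, n2, n4, n5, n6, n7}; Z2 = {n0, n1, n2, n4, n5, n6, n7, n8}; fixed.
Sat(EF (AG (error ∨ ¬wait))) = {n0, n1, n2, n4, n5, n6, n7, n8}

{n0, n1, n2, n4, n5, n6, n7, n8}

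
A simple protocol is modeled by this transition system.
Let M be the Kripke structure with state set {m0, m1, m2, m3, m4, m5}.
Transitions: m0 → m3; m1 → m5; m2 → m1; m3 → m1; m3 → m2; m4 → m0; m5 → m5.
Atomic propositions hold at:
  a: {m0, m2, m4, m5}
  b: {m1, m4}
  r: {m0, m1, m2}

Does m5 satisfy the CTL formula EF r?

EF r: least fixpoint, start Z0 = {m0, m1, m2}, add states with some successor in Z. Z1 = {m0, m1, m2, m3, m4}; fixed.
Sat(EF r) = {m0, m1, m2, m3, m4}
m5 ∉ Sat(EF r) = {m0, m1, m2, m3, m4}, so the formula does not hold at m5.

No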